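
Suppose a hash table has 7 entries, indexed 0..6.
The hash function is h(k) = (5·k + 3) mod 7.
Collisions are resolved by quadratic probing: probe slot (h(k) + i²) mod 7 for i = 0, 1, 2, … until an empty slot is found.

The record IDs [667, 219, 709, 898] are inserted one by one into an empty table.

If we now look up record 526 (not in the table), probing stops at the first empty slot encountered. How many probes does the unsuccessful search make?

2

Insert 667: h=6, slot 6 empty => index 6.
Insert 219: h=6, slot 6 occupied => index 0.
Insert 709: h=6, slots 6,0 occupied => index 3.
Insert 898: h=6, slots 6,0,3 occupied => index 1.
Table: [219, 898, ∅, 709, ∅, ∅, 667]
Lookup 526: h=1, probe 1,2 → slot 2 empty, not found.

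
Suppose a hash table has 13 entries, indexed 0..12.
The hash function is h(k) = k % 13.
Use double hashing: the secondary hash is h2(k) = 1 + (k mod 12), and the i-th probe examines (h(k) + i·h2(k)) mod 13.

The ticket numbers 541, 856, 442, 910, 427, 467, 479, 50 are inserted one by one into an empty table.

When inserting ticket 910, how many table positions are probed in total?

3

541: h=8 → slot 8
856: h=11 → slot 11
442: h=0 → slot 0
910: h=0, h2=11, probe 0,11,9 → slot 9
427: h=11, h2=8, probe 11,6 → slot 6
467: h=12 → slot 12
479: h=11, h2=12, probe 11,10 → slot 10
50: h=11, h2=3, probe 11,1 → slot 1
Table: [442, 50, _, _, _, _, 427, _, 541, 910, 479, 856, 467]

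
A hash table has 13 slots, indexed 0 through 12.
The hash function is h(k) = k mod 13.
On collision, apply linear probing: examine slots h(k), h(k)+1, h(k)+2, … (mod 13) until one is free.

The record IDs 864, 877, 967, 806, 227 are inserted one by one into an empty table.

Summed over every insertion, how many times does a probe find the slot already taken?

3

864 hashes to 6; slot 6 is free -> place at 6.
877 hashes to 6; 6 taken -> place at 7.
967 hashes to 5; slot 5 is free -> place at 5.
806 hashes to 0; slot 0 is free -> place at 0.
227 hashes to 6; 6,7 taken -> place at 8.
Table: [806, _, _, _, _, 967, 864, 877, 227, _, _, _, _]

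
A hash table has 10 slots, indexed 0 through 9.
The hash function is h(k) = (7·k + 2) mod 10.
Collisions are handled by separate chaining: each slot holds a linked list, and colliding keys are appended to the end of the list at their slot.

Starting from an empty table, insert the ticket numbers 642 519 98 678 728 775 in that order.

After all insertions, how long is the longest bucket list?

642 → bucket 6
519 → bucket 5
98 → bucket 8
678 → bucket 8 (collision)
728 → bucket 8 (collision)
775 → bucket 7
Final buckets:
0: _
1: _
2: _
3: _
4: _
5: 519
6: 642
7: 775
8: 98 -> 678 -> 728
9: _

3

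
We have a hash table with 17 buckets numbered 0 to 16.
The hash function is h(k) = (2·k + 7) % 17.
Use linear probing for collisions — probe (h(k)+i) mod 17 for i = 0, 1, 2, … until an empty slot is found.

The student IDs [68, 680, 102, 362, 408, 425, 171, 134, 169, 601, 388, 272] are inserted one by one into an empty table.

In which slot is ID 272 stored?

Insert 68: h=7, slot 7 empty → index 7.
Insert 680: h=7, slot 7 occupied → index 8.
Insert 102: h=7, slots 7,8 occupied → index 9.
Insert 362: h=0, slot 0 empty → index 0.
Insert 408: h=7, slots 7,8,9 occupied → index 10.
Insert 425: h=7, slots 7,8,9,10 occupied → index 11.
Insert 171: h=9, slots 9,10,11 occupied → index 12.
Insert 134: h=3, slot 3 empty → index 3.
Insert 169: h=5, slot 5 empty → index 5.
Insert 601: h=2, slot 2 empty → index 2.
Insert 388: h=1, slot 1 empty → index 1.
Insert 272: h=7, slots 7,8,9,10,11,12 occupied → index 13.
Table: [362, 388, 601, 134, _, 169, _, 68, 680, 102, 408, 425, 171, 272, _, _, _]

13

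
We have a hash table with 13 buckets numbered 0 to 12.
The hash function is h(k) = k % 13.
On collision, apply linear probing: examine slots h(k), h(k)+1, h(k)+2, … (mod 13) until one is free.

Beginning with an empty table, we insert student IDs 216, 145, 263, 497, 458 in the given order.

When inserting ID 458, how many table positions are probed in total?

3

216 hashes to 8; slot 8 is free → place at 8.
145 hashes to 2; slot 2 is free → place at 2.
263 hashes to 3; slot 3 is free → place at 3.
497 hashes to 3; 3 taken → place at 4.
458 hashes to 3; 3,4 taken → place at 5.
Table: [∅, ∅, 145, 263, 497, 458, ∅, ∅, 216, ∅, ∅, ∅, ∅]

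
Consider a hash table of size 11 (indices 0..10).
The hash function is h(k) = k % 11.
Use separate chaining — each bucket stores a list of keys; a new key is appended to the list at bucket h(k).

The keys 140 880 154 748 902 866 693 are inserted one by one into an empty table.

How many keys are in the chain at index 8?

2

140 -> bucket 8
880 -> bucket 0
154 -> bucket 0 (collision)
748 -> bucket 0 (collision)
902 -> bucket 0 (collision)
866 -> bucket 8 (collision)
693 -> bucket 0 (collision)
Final buckets:
0: 880 -> 154 -> 748 -> 902 -> 693
1: —
2: —
3: —
4: —
5: —
6: —
7: —
8: 140 -> 866
9: —
10: —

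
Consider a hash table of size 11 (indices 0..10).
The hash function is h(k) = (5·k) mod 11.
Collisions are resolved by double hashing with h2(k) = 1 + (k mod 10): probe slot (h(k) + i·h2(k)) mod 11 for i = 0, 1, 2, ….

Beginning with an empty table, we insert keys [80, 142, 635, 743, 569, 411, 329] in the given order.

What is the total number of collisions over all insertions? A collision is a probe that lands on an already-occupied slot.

5

Insert 80: h=4, slot 4 empty -> index 4.
Insert 142: h=6, slot 6 empty -> index 6.
Insert 635: h=7, slot 7 empty -> index 7.
Insert 743: h=8, slot 8 empty -> index 8.
Insert 569: h=7, h2=10, slots 7,6 occupied -> index 5.
Insert 411: h=9, slot 9 empty -> index 9.
Insert 329: h=6, h2=10, slots 6,5,4 occupied -> index 3.
Table: [∅, ∅, ∅, 329, 80, 569, 142, 635, 743, 411, ∅]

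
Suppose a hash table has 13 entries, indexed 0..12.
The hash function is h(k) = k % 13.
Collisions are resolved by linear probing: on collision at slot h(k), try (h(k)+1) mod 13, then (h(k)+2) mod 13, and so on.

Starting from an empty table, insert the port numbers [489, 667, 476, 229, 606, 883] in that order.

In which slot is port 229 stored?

10

Insert 489: h=8, slot 8 empty -> index 8.
Insert 667: h=4, slot 4 empty -> index 4.
Insert 476: h=8, slot 8 occupied -> index 9.
Insert 229: h=8, slots 8,9 occupied -> index 10.
Insert 606: h=8, slots 8,9,10 occupied -> index 11.
Insert 883: h=12, slot 12 empty -> index 12.
Table: [_, _, _, _, 667, _, _, _, 489, 476, 229, 606, 883]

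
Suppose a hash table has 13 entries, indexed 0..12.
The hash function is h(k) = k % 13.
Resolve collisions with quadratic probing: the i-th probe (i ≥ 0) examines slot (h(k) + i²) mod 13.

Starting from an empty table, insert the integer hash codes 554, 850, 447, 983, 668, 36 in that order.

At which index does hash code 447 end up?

6

Insert 554: h=8, slot 8 empty -> index 8.
Insert 850: h=5, slot 5 empty -> index 5.
Insert 447: h=5, slot 5 occupied -> index 6.
Insert 983: h=8, slot 8 occupied -> index 9.
Insert 668: h=5, slots 5,6,9 occupied -> index 1.
Insert 36: h=10, slot 10 empty -> index 10.
Table: [-, 668, -, -, -, 850, 447, -, 554, 983, 36, -, -]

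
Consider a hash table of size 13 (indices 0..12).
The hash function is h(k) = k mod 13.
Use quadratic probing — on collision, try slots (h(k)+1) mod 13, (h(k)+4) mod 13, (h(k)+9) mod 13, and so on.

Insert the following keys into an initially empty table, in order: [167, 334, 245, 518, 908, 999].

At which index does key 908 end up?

Insert 167: h=11, slot 11 empty -> index 11.
Insert 334: h=9, slot 9 empty -> index 9.
Insert 245: h=11, slot 11 occupied -> index 12.
Insert 518: h=11, slots 11,12 occupied -> index 2.
Insert 908: h=11, slots 11,12,2 occupied -> index 7.
Insert 999: h=11, slots 11,12,2,7 occupied -> index 1.
Table: [_, 999, 518, _, _, _, _, 908, _, 334, _, 167, 245]

7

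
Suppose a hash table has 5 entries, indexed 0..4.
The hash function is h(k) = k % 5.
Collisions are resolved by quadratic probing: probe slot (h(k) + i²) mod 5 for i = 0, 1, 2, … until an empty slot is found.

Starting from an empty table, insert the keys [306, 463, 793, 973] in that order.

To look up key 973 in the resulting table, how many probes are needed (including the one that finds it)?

3

Insert 306: h=1, slot 1 empty => index 1.
Insert 463: h=3, slot 3 empty => index 3.
Insert 793: h=3, slot 3 occupied => index 4.
Insert 973: h=3, slots 3,4 occupied => index 2.
Table: [-, 306, 973, 463, 793]
Lookup 973: h=3, probe 3,4,2 → found at 2.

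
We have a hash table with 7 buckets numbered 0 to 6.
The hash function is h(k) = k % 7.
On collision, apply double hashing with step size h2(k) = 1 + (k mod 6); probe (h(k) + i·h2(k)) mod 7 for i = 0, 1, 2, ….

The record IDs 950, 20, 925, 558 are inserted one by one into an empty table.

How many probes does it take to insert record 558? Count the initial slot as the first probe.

3

Insert 950: h=5, slot 5 empty => index 5.
Insert 20: h=6, slot 6 empty => index 6.
Insert 925: h=1, slot 1 empty => index 1.
Insert 558: h=5, h2=1, slots 5,6 occupied => index 0.
Table: [558, 925, —, —, —, 950, 20]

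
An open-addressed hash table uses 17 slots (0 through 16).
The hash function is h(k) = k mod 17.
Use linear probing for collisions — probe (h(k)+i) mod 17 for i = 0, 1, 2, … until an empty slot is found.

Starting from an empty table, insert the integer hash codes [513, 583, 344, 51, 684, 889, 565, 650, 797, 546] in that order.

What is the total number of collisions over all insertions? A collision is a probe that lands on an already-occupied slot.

Insert 513: h=3, slot 3 empty => index 3.
Insert 583: h=5, slot 5 empty => index 5.
Insert 344: h=4, slot 4 empty => index 4.
Insert 51: h=0, slot 0 empty => index 0.
Insert 684: h=4, slots 4,5 occupied => index 6.
Insert 889: h=5, slots 5,6 occupied => index 7.
Insert 565: h=4, slots 4,5,6,7 occupied => index 8.
Insert 650: h=4, slots 4,5,6,7,8 occupied => index 9.
Insert 797: h=15, slot 15 empty => index 15.
Insert 546: h=2, slot 2 empty => index 2.
Table: [51, ∅, 546, 513, 344, 583, 684, 889, 565, 650, ∅, ∅, ∅, ∅, ∅, 797, ∅]

13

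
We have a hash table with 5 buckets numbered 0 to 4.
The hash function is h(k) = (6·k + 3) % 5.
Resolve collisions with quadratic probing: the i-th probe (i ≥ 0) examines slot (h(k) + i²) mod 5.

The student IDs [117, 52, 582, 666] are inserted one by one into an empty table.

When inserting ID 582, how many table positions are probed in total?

Insert 117: h=0, slot 0 empty -> index 0.
Insert 52: h=0, slot 0 occupied -> index 1.
Insert 582: h=0, slots 0,1 occupied -> index 4.
Insert 666: h=4, slots 4,0 occupied -> index 3.
Table: [117, 52, —, 666, 582]

3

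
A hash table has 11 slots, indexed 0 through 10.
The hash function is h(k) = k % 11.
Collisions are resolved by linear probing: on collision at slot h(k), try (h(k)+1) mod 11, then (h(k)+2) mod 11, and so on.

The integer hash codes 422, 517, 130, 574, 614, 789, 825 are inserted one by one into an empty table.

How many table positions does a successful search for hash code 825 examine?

2

Insert 422: h=4, slot 4 empty -> index 4.
Insert 517: h=0, slot 0 empty -> index 0.
Insert 130: h=9, slot 9 empty -> index 9.
Insert 574: h=2, slot 2 empty -> index 2.
Insert 614: h=9, slot 9 occupied -> index 10.
Insert 789: h=8, slot 8 empty -> index 8.
Insert 825: h=0, slot 0 occupied -> index 1.
Table: [517, 825, 574, -, 422, -, -, -, 789, 130, 614]
Lookup 825: h=0, probe 0,1 → found at 1.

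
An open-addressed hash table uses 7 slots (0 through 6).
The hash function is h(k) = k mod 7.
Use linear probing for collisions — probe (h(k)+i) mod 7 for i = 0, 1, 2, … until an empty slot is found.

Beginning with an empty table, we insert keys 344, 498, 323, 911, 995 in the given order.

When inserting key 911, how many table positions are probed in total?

344 hashes to 1; slot 1 is free → place at 1.
498 hashes to 1; 1 taken → place at 2.
323 hashes to 1; 1,2 taken → place at 3.
911 hashes to 1; 1,2,3 taken → place at 4.
995 hashes to 1; 1,2,3,4 taken → place at 5.
Table: [-, 344, 498, 323, 911, 995, -]

4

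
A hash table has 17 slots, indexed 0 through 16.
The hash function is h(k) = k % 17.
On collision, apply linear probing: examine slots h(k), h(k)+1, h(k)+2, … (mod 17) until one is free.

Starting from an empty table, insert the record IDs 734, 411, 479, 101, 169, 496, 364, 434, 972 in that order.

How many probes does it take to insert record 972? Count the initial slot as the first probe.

734: h=3 → slot 3
411: h=3, probe 3,4 → slot 4
479: h=3, probe 3,4,5 → slot 5
101: h=16 → slot 16
169: h=16, probe 16,0 → slot 0
496: h=3, probe 3,4,5,6 → slot 6
364: h=7 → slot 7
434: h=9 → slot 9
972: h=3, probe 3,4,5,6,7,8 → slot 8
Table: [169, -, -, 734, 411, 479, 496, 364, 972, 434, -, -, -, -, -, -, 101]

6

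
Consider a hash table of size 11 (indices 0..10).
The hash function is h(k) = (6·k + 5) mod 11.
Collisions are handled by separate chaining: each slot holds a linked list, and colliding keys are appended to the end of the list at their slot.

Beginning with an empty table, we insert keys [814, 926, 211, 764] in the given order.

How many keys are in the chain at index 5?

1

Insert 814: h=5, bucket 5 empty -> new chain.
Insert 926: h=6, bucket 6 empty -> new chain.
Insert 211: h=6, bucket 6 nonempty -> append to chain.
Insert 764: h=2, bucket 2 empty -> new chain.
Final buckets:
0: —
1: —
2: 764
3: —
4: —
5: 814
6: 926 -> 211
7: —
8: —
9: —
10: —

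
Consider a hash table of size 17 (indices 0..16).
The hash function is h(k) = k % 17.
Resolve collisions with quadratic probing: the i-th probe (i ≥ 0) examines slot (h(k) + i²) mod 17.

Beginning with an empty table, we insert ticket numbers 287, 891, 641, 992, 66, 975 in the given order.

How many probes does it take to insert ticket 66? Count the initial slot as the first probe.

287 hashes to 15; slot 15 is free -> place at 15.
891 hashes to 7; slot 7 is free -> place at 7.
641 hashes to 12; slot 12 is free -> place at 12.
992 hashes to 6; slot 6 is free -> place at 6.
66 hashes to 15; 15 taken -> place at 16.
975 hashes to 6; 6,7 taken -> place at 10.
Table: [-, -, -, -, -, -, 992, 891, -, -, 975, -, 641, -, -, 287, 66]

2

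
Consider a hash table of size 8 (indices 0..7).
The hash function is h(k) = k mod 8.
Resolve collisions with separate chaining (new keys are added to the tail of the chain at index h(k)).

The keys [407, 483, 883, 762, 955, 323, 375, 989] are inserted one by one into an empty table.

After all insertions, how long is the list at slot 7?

2

407 → bucket 7
483 → bucket 3
883 → bucket 3 (collision)
762 → bucket 2
955 → bucket 3 (collision)
323 → bucket 3 (collision)
375 → bucket 7 (collision)
989 → bucket 5
Final buckets:
0: -
1: -
2: 762
3: 483 -> 883 -> 955 -> 323
4: -
5: 989
6: -
7: 407 -> 375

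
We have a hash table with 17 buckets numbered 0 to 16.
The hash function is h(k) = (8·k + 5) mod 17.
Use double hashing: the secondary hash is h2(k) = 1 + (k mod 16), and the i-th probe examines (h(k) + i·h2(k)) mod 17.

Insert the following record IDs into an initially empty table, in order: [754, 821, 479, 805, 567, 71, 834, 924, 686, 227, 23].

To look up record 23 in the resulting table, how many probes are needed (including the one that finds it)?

3

Insert 754: h=2, slot 2 empty → index 2.
Insert 821: h=11, slot 11 empty → index 11.
Insert 479: h=12, slot 12 empty → index 12.
Insert 805: h=2, h2=6, slot 2 occupied → index 8.
Insert 567: h=2, h2=8, slot 2 occupied → index 10.
Insert 71: h=12, h2=8, slot 12 occupied → index 3.
Insert 834: h=13, slot 13 empty → index 13.
Insert 924: h=2, h2=13, slot 2 occupied → index 15.
Insert 686: h=2, h2=15, slot 2 occupied → index 0.
Insert 227: h=2, h2=4, slot 2 occupied → index 6.
Insert 23: h=2, h2=8, slots 2,10 occupied → index 1.
Table: [686, 23, 754, 71, -, -, 227, -, 805, -, 567, 821, 479, 834, -, 924, -]
Lookup 23: h=2, h2=8, probe 2,10,1 → found at 1.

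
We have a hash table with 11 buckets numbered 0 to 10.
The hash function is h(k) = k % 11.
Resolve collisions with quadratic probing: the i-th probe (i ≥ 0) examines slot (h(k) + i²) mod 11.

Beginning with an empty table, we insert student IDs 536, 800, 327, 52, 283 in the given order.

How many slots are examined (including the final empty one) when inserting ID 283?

5

536 hashes to 8; slot 8 is free → place at 8.
800 hashes to 8; 8 taken → place at 9.
327 hashes to 8; 8,9 taken → place at 1.
52 hashes to 8; 8,9,1 taken → place at 6.
283 hashes to 8; 8,9,1,6 taken → place at 2.
Table: [—, 327, 283, —, —, —, 52, —, 536, 800, —]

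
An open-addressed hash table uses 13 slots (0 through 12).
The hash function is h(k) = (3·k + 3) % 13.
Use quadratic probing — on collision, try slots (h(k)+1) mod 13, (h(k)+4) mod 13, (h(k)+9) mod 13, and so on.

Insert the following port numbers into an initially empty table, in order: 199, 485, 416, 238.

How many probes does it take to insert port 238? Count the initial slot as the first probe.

3

Insert 199: h=2, slot 2 empty -> index 2.
Insert 485: h=2, slot 2 occupied -> index 3.
Insert 416: h=3, slot 3 occupied -> index 4.
Insert 238: h=2, slots 2,3 occupied -> index 6.
Table: [—, —, 199, 485, 416, —, 238, —, —, —, —, —, —]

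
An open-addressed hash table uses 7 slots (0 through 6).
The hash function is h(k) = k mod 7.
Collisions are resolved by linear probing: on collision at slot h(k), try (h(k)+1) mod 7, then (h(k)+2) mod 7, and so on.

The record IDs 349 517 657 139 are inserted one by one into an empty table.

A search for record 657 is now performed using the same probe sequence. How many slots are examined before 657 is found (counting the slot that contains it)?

349: h=6 → slot 6
517: h=6, probe 6,0 → slot 0
657: h=6, probe 6,0,1 → slot 1
139: h=6, probe 6,0,1,2 → slot 2
Table: [517, 657, 139, _, _, _, 349]
Lookup 657: h=6, probe 6,0,1 → found at 1.

3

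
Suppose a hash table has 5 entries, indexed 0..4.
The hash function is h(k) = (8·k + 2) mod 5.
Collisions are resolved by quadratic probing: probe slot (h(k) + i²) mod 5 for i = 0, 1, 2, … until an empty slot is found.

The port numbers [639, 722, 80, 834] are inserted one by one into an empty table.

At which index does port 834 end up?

Insert 639: h=4, slot 4 empty → index 4.
Insert 722: h=3, slot 3 empty → index 3.
Insert 80: h=2, slot 2 empty → index 2.
Insert 834: h=4, slot 4 occupied → index 0.
Table: [834, -, 80, 722, 639]

0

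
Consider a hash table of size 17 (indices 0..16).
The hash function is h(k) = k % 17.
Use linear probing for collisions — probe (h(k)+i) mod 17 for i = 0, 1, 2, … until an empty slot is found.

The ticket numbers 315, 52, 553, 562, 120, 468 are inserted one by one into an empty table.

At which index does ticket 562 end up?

2

Insert 315: h=9, slot 9 empty -> index 9.
Insert 52: h=1, slot 1 empty -> index 1.
Insert 553: h=9, slot 9 occupied -> index 10.
Insert 562: h=1, slot 1 occupied -> index 2.
Insert 120: h=1, slots 1,2 occupied -> index 3.
Insert 468: h=9, slots 9,10 occupied -> index 11.
Table: [∅, 52, 562, 120, ∅, ∅, ∅, ∅, ∅, 315, 553, 468, ∅, ∅, ∅, ∅, ∅]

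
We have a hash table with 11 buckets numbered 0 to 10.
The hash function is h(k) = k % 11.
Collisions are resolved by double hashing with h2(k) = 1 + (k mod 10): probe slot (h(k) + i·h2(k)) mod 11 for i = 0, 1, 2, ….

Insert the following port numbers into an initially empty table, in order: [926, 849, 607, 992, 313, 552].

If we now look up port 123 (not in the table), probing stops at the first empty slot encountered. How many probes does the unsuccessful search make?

2

926: h=2 -> slot 2
849: h=2, h2=10, probe 2,1 -> slot 1
607: h=2, h2=8, probe 2,10 -> slot 10
992: h=2, h2=3, probe 2,5 -> slot 5
313: h=5, h2=4, probe 5,9 -> slot 9
552: h=2, h2=3, probe 2,5,8 -> slot 8
Table: [∅, 849, 926, ∅, ∅, 992, ∅, ∅, 552, 313, 607]
Lookup 123: h=2, h2=4, probe 2,6 → slot 6 empty, not found.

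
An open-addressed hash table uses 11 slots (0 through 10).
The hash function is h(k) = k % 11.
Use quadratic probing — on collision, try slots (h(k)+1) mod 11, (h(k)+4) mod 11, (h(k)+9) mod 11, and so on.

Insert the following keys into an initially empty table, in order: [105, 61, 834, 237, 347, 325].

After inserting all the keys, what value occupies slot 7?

105: h=6 → slot 6
61: h=6, probe 6,7 → slot 7
834: h=9 → slot 9
237: h=6, probe 6,7,10 → slot 10
347: h=6, probe 6,7,10,4 → slot 4
325: h=6, probe 6,7,10,4,0 → slot 0
Table: [325, -, -, -, 347, -, 105, 61, -, 834, 237]

61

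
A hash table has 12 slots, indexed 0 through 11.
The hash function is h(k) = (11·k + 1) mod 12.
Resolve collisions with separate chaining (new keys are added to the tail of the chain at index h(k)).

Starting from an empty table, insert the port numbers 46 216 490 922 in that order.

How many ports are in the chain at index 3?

3

46 → bucket 3
216 → bucket 1
490 → bucket 3 (collision)
922 → bucket 3 (collision)
Final buckets:
0: -
1: 216
2: -
3: 46 -> 490 -> 922
4: -
5: -
6: -
7: -
8: -
9: -
10: -
11: -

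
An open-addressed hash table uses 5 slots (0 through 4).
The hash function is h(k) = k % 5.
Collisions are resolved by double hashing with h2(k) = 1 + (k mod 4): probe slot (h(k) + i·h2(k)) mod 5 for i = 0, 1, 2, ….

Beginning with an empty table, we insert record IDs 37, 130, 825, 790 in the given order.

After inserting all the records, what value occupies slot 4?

37 hashes to 2; slot 2 is free -> place at 2.
130 hashes to 0; slot 0 is free -> place at 0.
825 hashes to 0, h2=2; 0,2 taken -> place at 4.
790 hashes to 0, h2=3; 0 taken -> place at 3.
Table: [130, —, 37, 790, 825]

825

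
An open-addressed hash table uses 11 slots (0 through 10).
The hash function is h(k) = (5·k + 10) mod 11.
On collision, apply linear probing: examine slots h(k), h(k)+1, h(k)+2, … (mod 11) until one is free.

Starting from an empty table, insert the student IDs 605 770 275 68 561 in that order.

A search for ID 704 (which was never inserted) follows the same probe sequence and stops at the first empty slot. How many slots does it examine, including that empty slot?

Insert 605: h=10, slot 10 empty => index 10.
Insert 770: h=10, slot 10 occupied => index 0.
Insert 275: h=10, slots 10,0 occupied => index 1.
Insert 68: h=9, slot 9 empty => index 9.
Insert 561: h=10, slots 10,0,1 occupied => index 2.
Table: [770, 275, 561, ., ., ., ., ., ., 68, 605]
Lookup 704: h=10, probe 10,0,1,2,3 → slot 3 empty, not found.

5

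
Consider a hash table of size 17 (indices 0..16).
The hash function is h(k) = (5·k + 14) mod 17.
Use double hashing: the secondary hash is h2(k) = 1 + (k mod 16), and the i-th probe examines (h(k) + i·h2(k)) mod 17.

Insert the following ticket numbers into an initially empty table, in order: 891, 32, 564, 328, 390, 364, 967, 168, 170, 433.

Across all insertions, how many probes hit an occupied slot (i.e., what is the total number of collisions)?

Insert 891: h=15, slot 15 empty => index 15.
Insert 32: h=4, slot 4 empty => index 4.
Insert 564: h=12, slot 12 empty => index 12.
Insert 328: h=5, slot 5 empty => index 5.
Insert 390: h=9, slot 9 empty => index 9.
Insert 364: h=15, h2=13, slot 15 occupied => index 11.
Insert 967: h=4, h2=8, slots 4,12 occupied => index 3.
Insert 168: h=4, h2=9, slot 4 occupied => index 13.
Insert 170: h=14, slot 14 empty => index 14.
Insert 433: h=3, h2=2, slots 3,5 occupied => index 7.
Table: [-, -, -, 967, 32, 328, -, 433, -, 390, -, 364, 564, 168, 170, 891, -]

6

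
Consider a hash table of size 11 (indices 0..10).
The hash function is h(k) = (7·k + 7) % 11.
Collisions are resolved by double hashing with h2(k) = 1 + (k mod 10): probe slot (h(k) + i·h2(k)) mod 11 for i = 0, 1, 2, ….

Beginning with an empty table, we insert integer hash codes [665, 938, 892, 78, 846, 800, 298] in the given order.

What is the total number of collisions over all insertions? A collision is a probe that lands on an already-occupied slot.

665 hashes to 9; slot 9 is free -> place at 9.
938 hashes to 6; slot 6 is free -> place at 6.
892 hashes to 3; slot 3 is free -> place at 3.
78 hashes to 3, h2=9; 3 taken -> place at 1.
846 hashes to 0; slot 0 is free -> place at 0.
800 hashes to 8; slot 8 is free -> place at 8.
298 hashes to 3, h2=9; 3,1 taken -> place at 10.
Table: [846, 78, -, 892, -, -, 938, -, 800, 665, 298]

3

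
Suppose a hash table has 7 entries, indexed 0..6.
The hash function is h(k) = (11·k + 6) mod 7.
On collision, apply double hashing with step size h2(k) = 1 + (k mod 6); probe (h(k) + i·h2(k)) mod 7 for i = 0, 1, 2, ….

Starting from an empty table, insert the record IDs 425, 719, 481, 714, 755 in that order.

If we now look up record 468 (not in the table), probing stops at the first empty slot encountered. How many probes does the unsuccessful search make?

425: h=5 => slot 5
719: h=5, h2=6, probe 5,4 => slot 4
481: h=5, h2=2, probe 5,0 => slot 0
714: h=6 => slot 6
755: h=2 => slot 2
Table: [481, -, 755, -, 719, 425, 714]
Lookup 468: h=2, h2=1, probe 2,3 → slot 3 empty, not found.

2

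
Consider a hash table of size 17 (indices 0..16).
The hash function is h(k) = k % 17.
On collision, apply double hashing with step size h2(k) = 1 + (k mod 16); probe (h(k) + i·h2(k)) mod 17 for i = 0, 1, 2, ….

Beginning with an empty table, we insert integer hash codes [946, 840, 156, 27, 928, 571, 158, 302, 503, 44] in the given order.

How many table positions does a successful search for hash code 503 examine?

946 hashes to 11; slot 11 is free → place at 11.
840 hashes to 7; slot 7 is free → place at 7.
156 hashes to 3; slot 3 is free → place at 3.
27 hashes to 10; slot 10 is free → place at 10.
928 hashes to 10, h2=1; 10,11 taken → place at 12.
571 hashes to 10, h2=12; 10 taken → place at 5.
158 hashes to 5, h2=15; 5,3 taken → place at 1.
302 hashes to 13; slot 13 is free → place at 13.
503 hashes to 10, h2=8; 10,1 taken → place at 9.
44 hashes to 10, h2=13; 10 taken → place at 6.
Table: [∅, 158, ∅, 156, ∅, 571, 44, 840, ∅, 503, 27, 946, 928, 302, ∅, ∅, ∅]
Lookup 503: h=10, h2=8, probe 10,1,9 → found at 9.

3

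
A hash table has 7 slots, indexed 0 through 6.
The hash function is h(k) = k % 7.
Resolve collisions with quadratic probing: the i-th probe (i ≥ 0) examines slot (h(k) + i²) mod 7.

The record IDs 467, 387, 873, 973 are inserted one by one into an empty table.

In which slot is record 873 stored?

6

467: h=5 => slot 5
387: h=2 => slot 2
873: h=5, probe 5,6 => slot 6
973: h=0 => slot 0
Table: [973, ., 387, ., ., 467, 873]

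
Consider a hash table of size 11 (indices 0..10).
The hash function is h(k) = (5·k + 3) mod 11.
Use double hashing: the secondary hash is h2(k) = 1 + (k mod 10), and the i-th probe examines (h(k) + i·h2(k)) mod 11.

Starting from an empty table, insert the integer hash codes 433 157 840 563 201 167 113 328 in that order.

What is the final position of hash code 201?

433: h=1 → slot 1
157: h=7 → slot 7
840: h=1, h2=1, probe 1,2 → slot 2
563: h=2, h2=4, probe 2,6 → slot 6
201: h=7, h2=2, probe 7,9 → slot 9
167: h=2, h2=8, probe 2,10 → slot 10
113: h=7, h2=4, probe 7,0 → slot 0
328: h=4 → slot 4
Table: [113, 433, 840, ∅, 328, ∅, 563, 157, ∅, 201, 167]

9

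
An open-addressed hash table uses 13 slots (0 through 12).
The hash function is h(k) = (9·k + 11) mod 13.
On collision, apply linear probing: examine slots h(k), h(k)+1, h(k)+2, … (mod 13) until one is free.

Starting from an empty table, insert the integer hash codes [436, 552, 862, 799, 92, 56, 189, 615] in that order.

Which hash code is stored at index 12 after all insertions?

615

436 hashes to 9; slot 9 is free -> place at 9.
552 hashes to 0; slot 0 is free -> place at 0.
862 hashes to 8; slot 8 is free -> place at 8.
799 hashes to 0; 0 taken -> place at 1.
92 hashes to 7; slot 7 is free -> place at 7.
56 hashes to 8; 8,9 taken -> place at 10.
189 hashes to 9; 9,10 taken -> place at 11.
615 hashes to 8; 8,9,10,11 taken -> place at 12.
Table: [552, 799, -, -, -, -, -, 92, 862, 436, 56, 189, 615]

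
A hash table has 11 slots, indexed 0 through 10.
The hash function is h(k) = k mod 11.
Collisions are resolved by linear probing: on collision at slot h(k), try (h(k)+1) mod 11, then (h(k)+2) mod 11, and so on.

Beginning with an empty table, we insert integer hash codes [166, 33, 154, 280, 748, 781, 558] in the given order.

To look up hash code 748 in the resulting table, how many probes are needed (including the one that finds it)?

166: h=1 => slot 1
33: h=0 => slot 0
154: h=0, probe 0,1,2 => slot 2
280: h=5 => slot 5
748: h=0, probe 0,1,2,3 => slot 3
781: h=0, probe 0,1,2,3,4 => slot 4
558: h=8 => slot 8
Table: [33, 166, 154, 748, 781, 280, _, _, 558, _, _]
Lookup 748: h=0, probe 0,1,2,3 → found at 3.

4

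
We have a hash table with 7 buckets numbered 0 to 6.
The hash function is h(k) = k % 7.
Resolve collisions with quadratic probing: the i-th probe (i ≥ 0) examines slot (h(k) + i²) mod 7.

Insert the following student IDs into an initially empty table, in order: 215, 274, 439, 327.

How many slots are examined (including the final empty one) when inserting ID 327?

215 hashes to 5; slot 5 is free → place at 5.
274 hashes to 1; slot 1 is free → place at 1.
439 hashes to 5; 5 taken → place at 6.
327 hashes to 5; 5,6 taken → place at 2.
Table: [-, 274, 327, -, -, 215, 439]

3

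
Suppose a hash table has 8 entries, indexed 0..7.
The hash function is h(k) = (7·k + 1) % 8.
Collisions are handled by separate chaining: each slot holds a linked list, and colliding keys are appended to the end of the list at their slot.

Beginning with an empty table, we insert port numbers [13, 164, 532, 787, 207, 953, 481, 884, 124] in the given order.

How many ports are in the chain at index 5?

4

13 → bucket 4
164 → bucket 5
532 → bucket 5 (collision)
787 → bucket 6
207 → bucket 2
953 → bucket 0
481 → bucket 0 (collision)
884 → bucket 5 (collision)
124 → bucket 5 (collision)
Final buckets:
0: 953 -> 481
1: —
2: 207
3: —
4: 13
5: 164 -> 532 -> 884 -> 124
6: 787
7: —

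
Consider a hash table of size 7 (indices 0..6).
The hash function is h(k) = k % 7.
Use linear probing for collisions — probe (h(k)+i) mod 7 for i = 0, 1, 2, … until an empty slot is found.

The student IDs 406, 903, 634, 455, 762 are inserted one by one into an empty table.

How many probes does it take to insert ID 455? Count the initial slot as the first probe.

406 hashes to 0; slot 0 is free => place at 0.
903 hashes to 0; 0 taken => place at 1.
634 hashes to 4; slot 4 is free => place at 4.
455 hashes to 0; 0,1 taken => place at 2.
762 hashes to 6; slot 6 is free => place at 6.
Table: [406, 903, 455, ∅, 634, ∅, 762]

3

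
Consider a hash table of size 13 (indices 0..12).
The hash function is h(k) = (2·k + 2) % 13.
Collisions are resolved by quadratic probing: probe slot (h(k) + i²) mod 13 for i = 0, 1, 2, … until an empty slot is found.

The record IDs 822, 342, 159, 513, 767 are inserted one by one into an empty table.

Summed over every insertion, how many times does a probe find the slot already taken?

822: h=8 => slot 8
342: h=10 => slot 10
159: h=8, probe 8,9 => slot 9
513: h=1 => slot 1
767: h=2 => slot 2
Table: [-, 513, 767, -, -, -, -, -, 822, 159, 342, -, -]

1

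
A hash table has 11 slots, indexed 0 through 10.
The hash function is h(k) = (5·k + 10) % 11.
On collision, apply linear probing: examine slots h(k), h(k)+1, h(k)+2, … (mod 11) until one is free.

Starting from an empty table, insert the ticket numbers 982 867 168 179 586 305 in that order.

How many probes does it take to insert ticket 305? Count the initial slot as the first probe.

Insert 982: h=3, slot 3 empty → index 3.
Insert 867: h=0, slot 0 empty → index 0.
Insert 168: h=3, slot 3 occupied → index 4.
Insert 179: h=3, slots 3,4 occupied → index 5.
Insert 586: h=3, slots 3,4,5 occupied → index 6.
Insert 305: h=6, slot 6 occupied → index 7.
Table: [867, ∅, ∅, 982, 168, 179, 586, 305, ∅, ∅, ∅]

2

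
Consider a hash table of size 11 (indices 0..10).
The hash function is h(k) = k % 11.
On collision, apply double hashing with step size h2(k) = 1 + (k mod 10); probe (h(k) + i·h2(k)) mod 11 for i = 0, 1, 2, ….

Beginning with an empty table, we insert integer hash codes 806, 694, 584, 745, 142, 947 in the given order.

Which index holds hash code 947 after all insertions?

806: h=3 => slot 3
694: h=1 => slot 1
584: h=1, h2=5, probe 1,6 => slot 6
745: h=8 => slot 8
142: h=10 => slot 10
947: h=1, h2=8, probe 1,9 => slot 9
Table: [∅, 694, ∅, 806, ∅, ∅, 584, ∅, 745, 947, 142]

9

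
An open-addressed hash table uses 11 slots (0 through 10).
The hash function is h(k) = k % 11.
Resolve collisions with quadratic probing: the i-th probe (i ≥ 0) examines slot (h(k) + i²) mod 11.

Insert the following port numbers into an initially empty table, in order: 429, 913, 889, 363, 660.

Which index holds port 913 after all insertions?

1

429 hashes to 0; slot 0 is free → place at 0.
913 hashes to 0; 0 taken → place at 1.
889 hashes to 9; slot 9 is free → place at 9.
363 hashes to 0; 0,1 taken → place at 4.
660 hashes to 0; 0,1,4,9 taken → place at 5.
Table: [429, 913, ∅, ∅, 363, 660, ∅, ∅, ∅, 889, ∅]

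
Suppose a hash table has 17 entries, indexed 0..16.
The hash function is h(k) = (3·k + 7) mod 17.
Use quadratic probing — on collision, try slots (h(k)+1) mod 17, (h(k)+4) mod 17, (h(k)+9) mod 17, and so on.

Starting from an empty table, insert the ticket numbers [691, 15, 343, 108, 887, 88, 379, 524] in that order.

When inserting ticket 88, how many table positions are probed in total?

3

Insert 691: h=6, slot 6 empty → index 6.
Insert 15: h=1, slot 1 empty → index 1.
Insert 343: h=16, slot 16 empty → index 16.
Insert 108: h=8, slot 8 empty → index 8.
Insert 887: h=16, slot 16 occupied → index 0.
Insert 88: h=16, slots 16,0 occupied → index 3.
Insert 379: h=5, slot 5 empty → index 5.
Insert 524: h=15, slot 15 empty → index 15.
Table: [887, 15, -, 88, -, 379, 691, -, 108, -, -, -, -, -, -, 524, 343]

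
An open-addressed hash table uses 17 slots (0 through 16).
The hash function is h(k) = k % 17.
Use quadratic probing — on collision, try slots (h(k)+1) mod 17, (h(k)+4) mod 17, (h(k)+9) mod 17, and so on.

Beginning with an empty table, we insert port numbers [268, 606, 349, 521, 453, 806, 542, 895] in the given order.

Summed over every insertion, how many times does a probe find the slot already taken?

268 hashes to 13; slot 13 is free -> place at 13.
606 hashes to 11; slot 11 is free -> place at 11.
349 hashes to 9; slot 9 is free -> place at 9.
521 hashes to 11; 11 taken -> place at 12.
453 hashes to 11; 11,12 taken -> place at 15.
806 hashes to 7; slot 7 is free -> place at 7.
542 hashes to 15; 15 taken -> place at 16.
895 hashes to 11; 11,12,15 taken -> place at 3.
Table: [—, —, —, 895, —, —, —, 806, —, 349, —, 606, 521, 268, —, 453, 542]

7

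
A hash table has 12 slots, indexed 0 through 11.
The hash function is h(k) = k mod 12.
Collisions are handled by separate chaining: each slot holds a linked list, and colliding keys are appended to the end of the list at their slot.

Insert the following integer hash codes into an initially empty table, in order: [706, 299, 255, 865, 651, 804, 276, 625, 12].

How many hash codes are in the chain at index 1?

Insert 706: h=10, bucket 10 empty -> new chain.
Insert 299: h=11, bucket 11 empty -> new chain.
Insert 255: h=3, bucket 3 empty -> new chain.
Insert 865: h=1, bucket 1 empty -> new chain.
Insert 651: h=3, bucket 3 nonempty -> append to chain.
Insert 804: h=0, bucket 0 empty -> new chain.
Insert 276: h=0, bucket 0 nonempty -> append to chain.
Insert 625: h=1, bucket 1 nonempty -> append to chain.
Insert 12: h=0, bucket 0 nonempty -> append to chain.
Final buckets:
0: 804 -> 276 -> 12
1: 865 -> 625
2: —
3: 255 -> 651
4: —
5: —
6: —
7: —
8: —
9: —
10: 706
11: 299

2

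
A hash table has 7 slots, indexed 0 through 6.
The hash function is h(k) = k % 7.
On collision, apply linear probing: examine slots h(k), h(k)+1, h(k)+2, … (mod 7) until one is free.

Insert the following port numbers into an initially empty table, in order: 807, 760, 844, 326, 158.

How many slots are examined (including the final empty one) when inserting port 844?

Insert 807: h=2, slot 2 empty → index 2.
Insert 760: h=4, slot 4 empty → index 4.
Insert 844: h=4, slot 4 occupied → index 5.
Insert 326: h=4, slots 4,5 occupied → index 6.
Insert 158: h=4, slots 4,5,6 occupied → index 0.
Table: [158, -, 807, -, 760, 844, 326]

2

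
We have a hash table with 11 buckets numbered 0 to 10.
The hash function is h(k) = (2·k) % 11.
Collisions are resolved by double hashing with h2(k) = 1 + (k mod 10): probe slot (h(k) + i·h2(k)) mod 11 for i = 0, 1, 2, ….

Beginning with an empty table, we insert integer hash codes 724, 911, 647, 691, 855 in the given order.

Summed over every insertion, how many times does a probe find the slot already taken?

Insert 724: h=7, slot 7 empty => index 7.
Insert 911: h=7, h2=2, slot 7 occupied => index 9.
Insert 647: h=7, h2=8, slot 7 occupied => index 4.
Insert 691: h=7, h2=2, slots 7,9 occupied => index 0.
Insert 855: h=5, slot 5 empty => index 5.
Table: [691, -, -, -, 647, 855, -, 724, -, 911, -]

4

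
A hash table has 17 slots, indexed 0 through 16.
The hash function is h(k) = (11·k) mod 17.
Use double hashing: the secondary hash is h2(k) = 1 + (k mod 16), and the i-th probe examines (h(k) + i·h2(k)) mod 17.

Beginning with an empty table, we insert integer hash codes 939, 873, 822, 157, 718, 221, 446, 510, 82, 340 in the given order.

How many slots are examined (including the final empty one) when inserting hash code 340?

939: h=10 -> slot 10
873: h=15 -> slot 15
822: h=15, h2=7, probe 15,5 -> slot 5
157: h=10, h2=14, probe 10,7 -> slot 7
718: h=10, h2=15, probe 10,8 -> slot 8
221: h=0 -> slot 0
446: h=10, h2=15, probe 10,8,6 -> slot 6
510: h=0, h2=15, probe 0,15,13 -> slot 13
82: h=1 -> slot 1
340: h=0, h2=5, probe 0,5,10,15,3 -> slot 3
Table: [221, 82, ., 340, ., 822, 446, 157, 718, ., 939, ., ., 510, ., 873, .]

5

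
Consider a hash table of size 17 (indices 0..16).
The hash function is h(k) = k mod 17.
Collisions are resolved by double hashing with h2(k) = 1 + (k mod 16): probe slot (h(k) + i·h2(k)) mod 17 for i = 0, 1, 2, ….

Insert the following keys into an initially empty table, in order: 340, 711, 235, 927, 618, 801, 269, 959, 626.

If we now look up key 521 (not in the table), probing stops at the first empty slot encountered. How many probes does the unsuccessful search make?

2

340 hashes to 0; slot 0 is free → place at 0.
711 hashes to 14; slot 14 is free → place at 14.
235 hashes to 14, h2=12; 14 taken → place at 9.
927 hashes to 9, h2=16; 9 taken → place at 8.
618 hashes to 6; slot 6 is free → place at 6.
801 hashes to 2; slot 2 is free → place at 2.
269 hashes to 14, h2=14; 14 taken → place at 11.
959 hashes to 7; slot 7 is free → place at 7.
626 hashes to 14, h2=3; 14,0 taken → place at 3.
Table: [340, ∅, 801, 626, ∅, ∅, 618, 959, 927, 235, ∅, 269, ∅, ∅, 711, ∅, ∅]
Lookup 521: h=11, h2=10, probe 11,4 → slot 4 empty, not found.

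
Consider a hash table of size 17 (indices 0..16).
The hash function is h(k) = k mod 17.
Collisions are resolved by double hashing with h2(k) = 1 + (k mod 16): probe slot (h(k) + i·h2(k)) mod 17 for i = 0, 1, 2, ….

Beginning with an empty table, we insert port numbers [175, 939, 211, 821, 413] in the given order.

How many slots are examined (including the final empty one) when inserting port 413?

2

175 hashes to 5; slot 5 is free → place at 5.
939 hashes to 4; slot 4 is free → place at 4.
211 hashes to 7; slot 7 is free → place at 7.
821 hashes to 5, h2=6; 5 taken → place at 11.
413 hashes to 5, h2=14; 5 taken → place at 2.
Table: [∅, ∅, 413, ∅, 939, 175, ∅, 211, ∅, ∅, ∅, 821, ∅, ∅, ∅, ∅, ∅]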